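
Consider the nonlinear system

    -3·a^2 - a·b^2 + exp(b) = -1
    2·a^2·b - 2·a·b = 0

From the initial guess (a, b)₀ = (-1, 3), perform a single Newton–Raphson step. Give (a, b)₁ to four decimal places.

(-0.5526, 2.0131)

At (-1, 3): F = (27.085537, 12.0000).
Jacobian J = [[-6·a - b^2, -2·a·b + exp(b)], [4·a·b - 2·b, 2·a^2 - 2·a]].
At the point, J = [[-3.0000, 26.085537], [-18.0000, 4.0000]] (det J = 457.539665).
Solving J·Δ = −F gives Δ = (0.4474, -0.9869).
Then the next iterate is (a, b)₁ = (-0.5526, 2.0131).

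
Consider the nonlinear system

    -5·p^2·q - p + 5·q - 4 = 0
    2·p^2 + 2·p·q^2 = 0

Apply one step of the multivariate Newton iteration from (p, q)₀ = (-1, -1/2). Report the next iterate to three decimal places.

(-1.500, -2.125)

At (-1, -1/2): F = (-3.000, 1.500).
Jacobian J = [[-10·p·q - 1, -5·p^2 + 5], [4·p + 2·q^2, 4·p·q]].
At the point, J = [[-6.000, 0.000], [-3.500, 2.000]] (det J = -12.000).
Solving J·Δ = −F gives Δ = (-0.500, -1.625).
Then the next iterate is (p, q)₁ = (-1.500, -2.125).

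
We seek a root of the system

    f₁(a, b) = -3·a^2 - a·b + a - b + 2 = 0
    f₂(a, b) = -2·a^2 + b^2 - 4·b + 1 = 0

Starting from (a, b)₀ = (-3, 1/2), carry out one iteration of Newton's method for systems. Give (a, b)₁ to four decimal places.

At (-3, 1/2): F = (-27.0000, -18.7500).
Jacobian J = [[-6·a - b + 1, -a - 1], [-4·a, 2·b - 4]].
At the point, J = [[18.5000, 2.0000], [12.0000, -3.0000]] (det J = -79.5000).
Solving J·Δ = −F gives Δ = (1.4906, -0.2877).
Then the next iterate is (a, b)₁ = (-1.5094, 0.2123).

(-1.5094, 0.2123)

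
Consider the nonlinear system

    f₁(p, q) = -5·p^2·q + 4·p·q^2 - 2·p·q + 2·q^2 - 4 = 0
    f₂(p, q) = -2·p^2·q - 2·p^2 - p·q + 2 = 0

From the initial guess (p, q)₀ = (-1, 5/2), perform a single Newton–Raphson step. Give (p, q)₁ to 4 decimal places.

(-0.9187, 0.9354)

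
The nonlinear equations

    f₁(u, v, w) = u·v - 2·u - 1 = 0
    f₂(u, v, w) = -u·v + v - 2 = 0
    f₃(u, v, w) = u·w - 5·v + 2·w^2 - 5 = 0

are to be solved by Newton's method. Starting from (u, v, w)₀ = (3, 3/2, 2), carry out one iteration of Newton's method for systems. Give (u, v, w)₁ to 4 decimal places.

(-0.6364, 1.7273, 2.6281)

At (3, 3/2, 2): F = (-2.5000, -5.0000, 1.5000).
Jacobian J = [[v - 2, u, 0], [-v, -u + 1, 0], [w, -5, u + 4·w]].
At the point, J = [[-0.5000, 3.0000, 0.0000], [-1.5000, -2.0000, 0.0000], [2.0000, -5.0000, 11.0000]] (det J = 60.5000).
Solving J·Δ = −F gives Δ = (-3.6364, 0.2273, 0.6281).
Then the next iterate is (u, v, w)₁ = (-0.6364, 1.7273, 2.6281).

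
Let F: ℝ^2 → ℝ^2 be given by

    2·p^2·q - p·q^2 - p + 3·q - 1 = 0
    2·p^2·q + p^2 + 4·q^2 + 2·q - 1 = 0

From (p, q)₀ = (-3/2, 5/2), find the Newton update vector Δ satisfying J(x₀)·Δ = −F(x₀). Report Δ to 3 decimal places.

At (-3/2, 5/2): F = (28.625, 42.500).
Jacobian J = [[4·p·q - q^2 - 1, 2·p^2 - 2·p·q + 3], [4·p·q + 2·p, 2·p^2 + 8·q + 2]].
At the point, J = [[-22.250, 15.000], [-18.000, 26.500]] (det J = -319.625).
Solving J·Δ = −F gives Δ = (0.379, -1.346).

(0.379, -1.346)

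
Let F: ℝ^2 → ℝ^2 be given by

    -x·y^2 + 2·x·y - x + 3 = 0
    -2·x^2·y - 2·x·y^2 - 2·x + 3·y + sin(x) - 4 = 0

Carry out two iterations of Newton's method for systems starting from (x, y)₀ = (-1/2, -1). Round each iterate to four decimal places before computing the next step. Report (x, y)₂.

(-0.0956, 1.8572)

At (-1/2, -1): F = (5.0000, -4.979426).
Jacobian J = [[-y^2 + 2·y - 1, -2·x·y + 2·x], [-4·x·y - 2·y^2 + cos(x) - 2, -2·x^2 - 4·x·y + 3]].
At the point, J = [[-4.0000, -2.0000], [-5.122417, 0.5000]] (det J = -12.244835).
Solving J·Δ = −F gives Δ = (-0.6091, 3.7183).
Then the next iterate is (x, y)₁ = (-1.1091, 2.7183).
Round to (-1.1091, 2.7183) and repeat: F = (6.274679, 15.180848), J = [[-2.952555, 3.811533], [-4.273376, 12.599260]].
Δ = (1.0135, -0.8611), so (x, y)₂ = (-0.0956, 1.8572).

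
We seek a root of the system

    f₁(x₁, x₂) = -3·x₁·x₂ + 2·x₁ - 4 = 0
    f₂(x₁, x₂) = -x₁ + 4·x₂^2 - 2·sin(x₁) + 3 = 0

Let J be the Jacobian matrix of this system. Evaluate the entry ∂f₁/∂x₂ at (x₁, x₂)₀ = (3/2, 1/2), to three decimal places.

∂f₁/∂x₂ = -3·x₁.
At (3/2, 1/2) this is -4.500.

-4.500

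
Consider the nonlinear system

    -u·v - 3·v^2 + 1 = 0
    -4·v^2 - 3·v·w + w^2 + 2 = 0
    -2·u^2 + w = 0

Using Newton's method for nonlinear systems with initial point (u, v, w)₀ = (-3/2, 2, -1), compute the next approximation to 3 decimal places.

At (-3/2, 2, -1): F = (-8.000, -7.000, -5.500).
Jacobian J = [[-v, -u - 6·v, 0], [0, -8·v - 3·w, -3·v + 2·w], [-4·u, 0, 1]].
At the point, J = [[-2.000, -10.500, 0.000], [0.000, -13.000, -8.000], [6.000, 0.000, 1.000]] (det J = 530.000).
Solving J·Δ = −F gives Δ = (0.814, -0.917, 0.615).
Then the next iterate is (u, v, w)₁ = (-0.686, 1.083, -0.385).

(-0.686, 1.083, -0.385)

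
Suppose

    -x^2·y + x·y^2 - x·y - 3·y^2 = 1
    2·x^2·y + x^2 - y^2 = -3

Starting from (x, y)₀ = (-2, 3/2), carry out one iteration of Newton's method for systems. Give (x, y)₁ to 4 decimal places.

At (-2, 3/2): F = (-15.2500, 16.7500).
Jacobian J = [[-2·x·y + y^2 - y, -x^2 + 2·x·y - x - 6·y], [4·x·y + 2·x, 2·x^2 - 2·y]].
At the point, J = [[6.7500, -17.0000], [-16.0000, 5.0000]] (det J = -238.2500).
Solving J·Δ = −F gives Δ = (0.8751, -0.5496).
Then the next iterate is (x, y)₁ = (-1.1249, 0.9504).

(-1.1249, 0.9504)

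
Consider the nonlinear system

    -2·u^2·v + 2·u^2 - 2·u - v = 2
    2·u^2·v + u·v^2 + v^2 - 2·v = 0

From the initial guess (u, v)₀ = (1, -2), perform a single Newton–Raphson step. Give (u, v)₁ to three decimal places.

At (1, -2): F = (4.000, 8.000).
Jacobian J = [[-4·u·v + 4·u - 2, -2·u^2 - 1], [4·u·v + v^2, 2·u^2 + 2·u·v + 2·v - 2]].
At the point, J = [[10.000, -3.000], [-4.000, -8.000]] (det J = -92.000).
Solving J·Δ = −F gives Δ = (-0.087, 1.043).
Then the next iterate is (u, v)₁ = (0.913, -0.957).

(0.913, -0.957)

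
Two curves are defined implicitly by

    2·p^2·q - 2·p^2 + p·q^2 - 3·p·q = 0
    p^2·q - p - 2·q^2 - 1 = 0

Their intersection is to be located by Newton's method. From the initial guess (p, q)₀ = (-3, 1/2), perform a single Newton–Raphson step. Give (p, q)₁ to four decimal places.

(-1.6015, 0.4420)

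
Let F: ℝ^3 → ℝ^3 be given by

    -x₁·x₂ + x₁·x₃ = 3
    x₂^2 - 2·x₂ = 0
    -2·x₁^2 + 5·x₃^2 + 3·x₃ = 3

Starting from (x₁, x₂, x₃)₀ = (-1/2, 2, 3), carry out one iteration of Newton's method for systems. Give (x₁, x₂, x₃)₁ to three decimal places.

At (-1/2, 2, 3): F = (-3.500, 0.000, 50.500).
Jacobian J = [[-x₂ + x₃, -x₁, x₁], [0, 2·x₂ - 2, 0], [-4·x₁, 0, 10·x₃ + 3]].
At the point, J = [[1.000, 0.500, -0.500], [0.000, 2.000, 0.000], [2.000, 0.000, 33.000]] (det J = 68.000).
Solving J·Δ = −F gives Δ = (2.654, 0.000, -1.691).
Then the next iterate is (x₁, x₂, x₃)₁ = (2.154, 2.000, 1.309).

(2.154, 2.000, 1.309)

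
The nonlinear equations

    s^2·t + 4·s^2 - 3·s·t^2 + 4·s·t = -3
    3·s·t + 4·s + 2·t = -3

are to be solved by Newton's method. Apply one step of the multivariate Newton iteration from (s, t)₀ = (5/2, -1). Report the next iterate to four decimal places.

(4.0419, -1.5307)

At (5/2, -1): F = (4.2500, 3.5000).
Jacobian J = [[2·s·t + 8·s - 3·t^2 + 4·t, s^2 - 6·s·t + 4·s], [3·t + 4, 3·s + 2]].
At the point, J = [[8.0000, 31.2500], [1.0000, 9.5000]] (det J = 44.7500).
Solving J·Δ = −F gives Δ = (1.5419, -0.5307).
Then the next iterate is (s, t)₁ = (4.0419, -1.5307).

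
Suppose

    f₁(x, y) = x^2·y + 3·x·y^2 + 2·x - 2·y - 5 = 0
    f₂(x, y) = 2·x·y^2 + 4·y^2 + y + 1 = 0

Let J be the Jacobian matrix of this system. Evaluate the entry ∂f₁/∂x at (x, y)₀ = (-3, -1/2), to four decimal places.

5.7500

∂f₁/∂x = 2·x·y + 3·y^2 + 2.
At (-3, -1/2) this is 5.7500.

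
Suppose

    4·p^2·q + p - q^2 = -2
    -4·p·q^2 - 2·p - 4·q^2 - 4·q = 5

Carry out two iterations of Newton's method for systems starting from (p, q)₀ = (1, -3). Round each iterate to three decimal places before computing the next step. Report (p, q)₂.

(1.093, -0.468)

At (1, -3): F = (-18.000, -67.000).
Jacobian J = [[8·p·q + 1, 4·p^2 - 2·q], [-4·q^2 - 2, -8·p·q - 8·q - 4]].
At the point, J = [[-23.000, 10.000], [-38.000, 44.000]] (det J = -632.000).
Solving J·Δ = −F gives Δ = (-0.193, 1.356).
Then the next iterate is (p, q)₁ = (0.807, -1.644).
Round to (0.807, -1.644) and repeat: F = (-4.17835, -19.57338), J = [[-9.61366, 5.89300], [-12.81094, 19.76566]].
Δ = (0.286, 1.176), so (p, q)₂ = (1.093, -0.468).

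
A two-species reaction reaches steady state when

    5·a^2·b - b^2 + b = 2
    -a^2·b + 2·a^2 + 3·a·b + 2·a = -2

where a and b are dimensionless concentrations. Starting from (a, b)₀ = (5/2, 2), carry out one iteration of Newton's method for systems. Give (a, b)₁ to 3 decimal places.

(-0.854, 5.865)

At (5/2, 2): F = (58.500, 22.000).
Jacobian J = [[10·a·b, 5·a^2 - 2·b + 1], [-2·a·b + 4·a + 3·b + 2, -a^2 + 3·a]].
At the point, J = [[50.000, 28.250], [8.000, 1.250]] (det J = -163.500).
Solving J·Δ = −F gives Δ = (-3.354, 3.865).
Then the next iterate is (a, b)₁ = (-0.854, 5.865).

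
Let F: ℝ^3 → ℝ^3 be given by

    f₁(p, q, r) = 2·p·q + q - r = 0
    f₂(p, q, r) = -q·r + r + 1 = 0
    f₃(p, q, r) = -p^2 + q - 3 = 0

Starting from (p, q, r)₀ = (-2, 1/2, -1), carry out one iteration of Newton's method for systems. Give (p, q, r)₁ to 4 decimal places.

(-0.8000, 2.2000, -5.4000)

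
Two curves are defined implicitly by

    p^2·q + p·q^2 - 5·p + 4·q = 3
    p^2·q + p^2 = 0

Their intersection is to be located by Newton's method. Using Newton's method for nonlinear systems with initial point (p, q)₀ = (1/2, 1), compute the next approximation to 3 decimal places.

(0.250, 1.000)

At (1/2, 1): F = (-0.750, 0.500).
Jacobian J = [[2·p·q + q^2 - 5, p^2 + 2·p·q + 4], [2·p·q + 2·p, p^2]].
At the point, J = [[-3.000, 5.250], [2.000, 0.250]] (det J = -11.250).
Solving J·Δ = −F gives Δ = (-0.250, 0.000).
Then the next iterate is (p, q)₁ = (0.250, 1.000).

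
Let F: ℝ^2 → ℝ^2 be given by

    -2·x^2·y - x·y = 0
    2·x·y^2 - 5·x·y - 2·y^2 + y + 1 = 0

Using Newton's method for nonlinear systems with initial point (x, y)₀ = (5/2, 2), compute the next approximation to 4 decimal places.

(-1.5244, 5.9024)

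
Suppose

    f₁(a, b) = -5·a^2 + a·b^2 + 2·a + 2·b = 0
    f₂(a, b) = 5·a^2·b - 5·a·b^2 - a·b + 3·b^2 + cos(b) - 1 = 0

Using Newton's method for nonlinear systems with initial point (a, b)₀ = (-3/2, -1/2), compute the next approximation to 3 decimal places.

At (-3/2, -1/2): F = (-15.625, -3.87242).
Jacobian J = [[-10·a + b^2 + 2, 2·a·b + 2], [10·a·b - 5·b^2 - b, 5·a^2 - 10·a·b - a + 6·b - sin(b)]].
At the point, J = [[17.250, 3.500], [6.750, 2.72943]] (det J = 23.45759).
Solving J·Δ = −F gives Δ = (1.240, -1.648).
Then the next iterate is (a, b)₁ = (-0.260, -2.148).

(-0.260, -2.148)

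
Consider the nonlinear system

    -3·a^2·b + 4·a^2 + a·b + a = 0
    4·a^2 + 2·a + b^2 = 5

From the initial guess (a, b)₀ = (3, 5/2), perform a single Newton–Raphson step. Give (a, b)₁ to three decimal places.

(1.261, 2.893)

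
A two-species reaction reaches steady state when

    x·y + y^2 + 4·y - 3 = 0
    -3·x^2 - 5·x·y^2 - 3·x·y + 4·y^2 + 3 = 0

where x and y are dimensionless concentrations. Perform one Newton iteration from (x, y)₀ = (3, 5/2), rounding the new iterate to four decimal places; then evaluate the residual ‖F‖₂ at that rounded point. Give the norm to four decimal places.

35.7329

At (3, 5/2): F = (20.7500, -115.2500).
Jacobian J = [[y, x + 2·y + 4], [-6·x - 5·y^2 - 3·y, -10·x·y - 3·x + 8·y]].
At the point, J = [[2.5000, 12.0000], [-56.7500, -64.0000]] (det J = 521.0000).
Solving J·Δ = −F gives Δ = (-0.1056, -1.7072).
Then the next iterate is (x, y)₁ = (2.8944, 0.7928).
Re-evaluating at (2.8944, 0.7928): F = (3.094412, -35.598680), so ‖F‖₂ = 35.7329.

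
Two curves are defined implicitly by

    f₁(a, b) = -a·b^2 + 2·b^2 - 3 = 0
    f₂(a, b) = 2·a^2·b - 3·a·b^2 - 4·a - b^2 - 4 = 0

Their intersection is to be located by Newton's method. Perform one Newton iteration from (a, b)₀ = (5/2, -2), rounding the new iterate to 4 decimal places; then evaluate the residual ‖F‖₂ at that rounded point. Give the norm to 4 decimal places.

23.7356

At (5/2, -2): F = (-5.0000, -73.0000).
Jacobian J = [[-b^2, -2·a·b + 4·b], [4·a·b - 3·b^2 - 4, 2·a^2 - 6·a·b - 2·b]].
At the point, J = [[-4.0000, 2.0000], [-36.0000, 46.5000]] (det J = -114.0000).
Solving J·Δ = −F gives Δ = (-0.7588, 0.9825).
Then the next iterate is (a, b)₁ = (1.7412, -1.0175).
Re-evaluating at (1.7412, -1.0175): F = (-2.732063, -23.577799), so ‖F‖₂ = 23.7356.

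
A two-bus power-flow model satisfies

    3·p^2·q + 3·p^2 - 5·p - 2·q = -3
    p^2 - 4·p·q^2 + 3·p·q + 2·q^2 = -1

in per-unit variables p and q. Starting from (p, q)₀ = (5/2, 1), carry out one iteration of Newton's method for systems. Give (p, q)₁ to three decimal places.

At (5/2, 1): F = (26.000, 6.750).
Jacobian J = [[6·p·q + 6·p - 5, 3·p^2 - 2], [2·p - 4·q^2 + 3·q, -8·p·q + 3·p + 4·q]].
At the point, J = [[25.000, 16.750], [4.000, -8.500]] (det J = -279.500).
Solving J·Δ = −F gives Δ = (-1.195, 0.232).
Then the next iterate is (p, q)₁ = (1.305, 1.232).

(1.305, 1.232)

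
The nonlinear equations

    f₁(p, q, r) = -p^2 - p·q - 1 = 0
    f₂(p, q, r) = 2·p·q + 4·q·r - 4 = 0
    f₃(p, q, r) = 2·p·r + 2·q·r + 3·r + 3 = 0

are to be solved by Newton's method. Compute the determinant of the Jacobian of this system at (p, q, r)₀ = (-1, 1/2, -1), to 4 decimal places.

J = [[-2·p - q, -p, 0], [2·q, 2·p + 4·r, 4·q], [2·r, 2·r, 2·p + 2·q + 3]].
At the point, J = [[1.5000, 1.0000, 0.0000], [1.0000, -6.0000, 2.0000], [-2.0000, -2.0000, 2.0000]].
det J = -18.0000.

-18.0000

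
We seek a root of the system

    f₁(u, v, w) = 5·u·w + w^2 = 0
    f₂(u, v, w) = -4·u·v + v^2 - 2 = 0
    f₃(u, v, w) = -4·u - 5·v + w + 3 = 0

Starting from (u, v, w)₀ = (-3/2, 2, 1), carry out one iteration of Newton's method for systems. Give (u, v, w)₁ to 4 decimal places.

At (-3/2, 2, 1): F = (-6.5000, 14.0000, 0.0000).
Jacobian J = [[5·w, 0, 5·u + 2·w], [-4·v, -4·u + 2·v, 0], [-4, -5, 1]].
At the point, J = [[5.0000, 0.0000, -5.5000], [-8.0000, 10.0000, 0.0000], [-4.0000, -5.0000, 1.0000]] (det J = -390.0000).
Solving J·Δ = −F gives Δ = (0.8205, -0.7436, -0.4359).
Then the next iterate is (u, v, w)₁ = (-0.6795, 1.2564, 0.5641).

(-0.6795, 1.2564, 0.5641)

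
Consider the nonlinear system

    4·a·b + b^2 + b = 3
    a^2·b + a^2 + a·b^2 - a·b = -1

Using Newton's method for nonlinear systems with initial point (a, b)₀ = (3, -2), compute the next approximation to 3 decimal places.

(1.750, -0.333)

At (3, -2): F = (-25.000, 10.000).
Jacobian J = [[4·b, 4·a + 2·b + 1], [2·a·b + 2·a + b^2 - b, a^2 + 2·a·b - a]].
At the point, J = [[-8.000, 9.000], [0.000, -6.000]] (det J = 48.000).
Solving J·Δ = −F gives Δ = (-1.250, 1.667).
Then the next iterate is (a, b)₁ = (1.750, -0.333).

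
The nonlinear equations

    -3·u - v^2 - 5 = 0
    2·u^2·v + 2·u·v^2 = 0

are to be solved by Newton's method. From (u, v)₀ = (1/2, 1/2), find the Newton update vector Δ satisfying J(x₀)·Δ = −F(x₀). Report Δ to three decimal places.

(-3.208, 2.875)

At (1/2, 1/2): F = (-6.750, 0.500).
Jacobian J = [[-3, -2·v], [4·u·v + 2·v^2, 2·u^2 + 4·u·v]].
At the point, J = [[-3.000, -1.000], [1.500, 1.500]] (det J = -3.000).
Solving J·Δ = −F gives Δ = (-3.208, 2.875).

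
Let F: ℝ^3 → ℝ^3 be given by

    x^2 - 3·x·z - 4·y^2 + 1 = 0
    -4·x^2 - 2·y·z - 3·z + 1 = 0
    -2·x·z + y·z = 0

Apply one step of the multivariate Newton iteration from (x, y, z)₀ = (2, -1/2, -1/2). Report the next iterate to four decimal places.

(1.0849, -0.5401, -0.1989)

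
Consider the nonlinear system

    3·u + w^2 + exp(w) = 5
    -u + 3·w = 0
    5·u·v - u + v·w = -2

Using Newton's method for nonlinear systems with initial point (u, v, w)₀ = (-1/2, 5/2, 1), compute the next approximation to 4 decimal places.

(1.3121, 14.6219, 0.4374)

At (-1/2, 5/2, 1): F = (-2.781718, 3.5000, -1.2500).
Jacobian J = [[3, 0, 2·w + exp(w)], [-1, 0, 3], [5·v - 1, 5·u + w, v]].
At the point, J = [[3.0000, 0.0000, 4.718282], [-1.0000, 0.0000, 3.0000], [11.5000, -1.5000, 2.5000]] (det J = 20.577423).
Solving J·Δ = −F gives Δ = (1.8121, 12.1219, -0.5626).
Then the next iterate is (u, v, w)₁ = (1.3121, 14.6219, 0.4374).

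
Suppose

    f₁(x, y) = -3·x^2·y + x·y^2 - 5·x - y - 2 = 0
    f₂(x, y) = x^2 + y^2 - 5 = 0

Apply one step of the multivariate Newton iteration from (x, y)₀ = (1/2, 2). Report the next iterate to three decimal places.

At (1/2, 2): F = (-6.000, -0.750).
Jacobian J = [[-6·x·y + y^2 - 5, -3·x^2 + 2·x·y - 1], [2·x, 2·y]].
At the point, J = [[-7.000, 0.250], [1.000, 4.000]] (det J = -28.250).
Solving J·Δ = −F gives Δ = (-0.843, 0.398).
Then the next iterate is (x, y)₁ = (-0.343, 2.398).

(-0.343, 2.398)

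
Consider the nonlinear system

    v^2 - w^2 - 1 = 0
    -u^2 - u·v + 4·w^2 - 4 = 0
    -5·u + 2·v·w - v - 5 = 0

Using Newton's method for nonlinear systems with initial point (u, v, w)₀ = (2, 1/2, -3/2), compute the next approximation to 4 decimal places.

(-0.8475, 0.0932, -0.3644)

At (2, 1/2, -3/2): F = (-3.0000, 0.0000, -17.0000).
Jacobian J = [[0, 2·v, -2·w], [-2·u - v, -u, 8·w], [-5, 2·w - 1, 2·v]].
At the point, J = [[0.0000, 1.0000, 3.0000], [-4.5000, -2.0000, -12.0000], [-5.0000, -4.0000, 1.0000]] (det J = 88.5000).
Solving J·Δ = −F gives Δ = (-2.8475, -0.4068, 1.1356).
Then the next iterate is (u, v, w)₁ = (-0.8475, 0.0932, -0.3644).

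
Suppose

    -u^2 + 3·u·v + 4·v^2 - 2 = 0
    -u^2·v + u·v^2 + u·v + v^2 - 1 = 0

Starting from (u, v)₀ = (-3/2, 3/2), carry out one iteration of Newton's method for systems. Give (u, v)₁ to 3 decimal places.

(-0.822, 1.089)

At (-3/2, 3/2): F = (-2.000, -7.750).
Jacobian J = [[-2·u + 3·v, 3·u + 8·v], [-2·u·v + v^2 + v, -u^2 + 2·u·v + u + 2·v]].
At the point, J = [[7.500, 7.500], [8.250, -5.250]] (det J = -101.250).
Solving J·Δ = −F gives Δ = (0.678, -0.411).
Then the next iterate is (u, v)₁ = (-0.822, 1.089).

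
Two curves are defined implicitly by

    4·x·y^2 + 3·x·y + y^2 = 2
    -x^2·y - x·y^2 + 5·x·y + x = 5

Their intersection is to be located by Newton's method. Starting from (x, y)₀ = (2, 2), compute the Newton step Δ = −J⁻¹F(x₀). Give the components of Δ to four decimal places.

At (2, 2): F = (46.0000, 1.0000).
Jacobian J = [[4·y^2 + 3·y, 8·x·y + 3·x + 2·y], [-2·x·y - y^2 + 5·y + 1, -x^2 - 2·x·y + 5·x]].
At the point, J = [[22.0000, 42.0000], [-1.0000, -2.0000]] (det J = -2.0000).
Solving J·Δ = −F gives Δ = (-67.0000, 34.0000).

(-67.0000, 34.0000)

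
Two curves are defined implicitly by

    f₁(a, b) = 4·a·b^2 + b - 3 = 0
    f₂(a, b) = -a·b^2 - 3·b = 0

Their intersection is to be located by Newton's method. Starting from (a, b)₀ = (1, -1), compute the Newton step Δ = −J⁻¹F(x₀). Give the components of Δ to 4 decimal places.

(1.2727, 0.7273)

At (1, -1): F = (0.0000, 2.0000).
Jacobian J = [[4·b^2, 8·a·b + 1], [-b^2, -2·a·b - 3]].
At the point, J = [[4.0000, -7.0000], [-1.0000, -1.0000]] (det J = -11.0000).
Solving J·Δ = −F gives Δ = (1.2727, 0.7273).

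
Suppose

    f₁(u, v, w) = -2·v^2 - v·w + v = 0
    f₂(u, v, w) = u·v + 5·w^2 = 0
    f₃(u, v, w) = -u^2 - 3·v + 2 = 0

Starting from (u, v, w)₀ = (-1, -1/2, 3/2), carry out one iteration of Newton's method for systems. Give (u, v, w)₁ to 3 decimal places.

(-1.612, -0.075, 0.725)

At (-1, -1/2, 3/2): F = (-0.250, 11.750, 2.500).
Jacobian J = [[0, -4·v - w + 1, -v], [v, u, 10·w], [-2·u, -3, 0]].
At the point, J = [[0.000, 1.500, 0.500], [-0.500, -1.000, 15.000], [2.000, -3.000, 0.000]] (det J = 46.750).
Solving J·Δ = −F gives Δ = (-0.612, 0.425, -0.775).
Then the next iterate is (u, v, w)₁ = (-1.612, -0.075, 0.725).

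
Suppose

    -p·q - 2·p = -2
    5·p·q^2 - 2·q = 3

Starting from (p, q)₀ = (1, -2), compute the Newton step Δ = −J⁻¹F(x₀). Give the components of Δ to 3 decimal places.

At (1, -2): F = (2.000, 21.000).
Jacobian J = [[-q - 2, -p], [5·q^2, 10·p·q - 2]].
At the point, J = [[0.000, -1.000], [20.000, -22.000]] (det J = 20.000).
Solving J·Δ = −F gives Δ = (1.150, 2.000).

(1.150, 2.000)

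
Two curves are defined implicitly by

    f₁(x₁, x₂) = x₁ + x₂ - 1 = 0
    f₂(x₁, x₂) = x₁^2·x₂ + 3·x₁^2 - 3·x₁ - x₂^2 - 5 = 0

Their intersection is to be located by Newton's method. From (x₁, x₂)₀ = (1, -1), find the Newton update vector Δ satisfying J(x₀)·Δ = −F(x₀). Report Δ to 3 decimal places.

(-2.000, 3.000)

At (1, -1): F = (-1.000, -7.000).
Jacobian J = [[1, 1], [2·x₁·x₂ + 6·x₁ - 3, x₁^2 - 2·x₂]].
At the point, J = [[1.000, 1.000], [1.000, 3.000]] (det J = 2.000).
Solving J·Δ = −F gives Δ = (-2.000, 3.000).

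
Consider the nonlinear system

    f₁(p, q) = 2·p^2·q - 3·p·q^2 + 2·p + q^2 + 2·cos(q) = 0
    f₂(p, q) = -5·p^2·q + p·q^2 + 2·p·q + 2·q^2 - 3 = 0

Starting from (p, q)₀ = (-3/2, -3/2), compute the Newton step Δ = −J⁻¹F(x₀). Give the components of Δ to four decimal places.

At (-3/2, -3/2): F = (2.766474, 19.5000).
Jacobian J = [[4·p·q - 3·q^2 + 2, 2·p^2 - 6·p·q + 2·q - 2·sin(q)], [-10·p·q + q^2 + 2·q, -5·p^2 + 2·p·q + 2·p + 4·q]].
At the point, J = [[4.2500, -10.005010], [-23.2500, -15.7500]] (det J = -299.553983).
Solving J·Δ = −F gives Δ = (0.5058, 0.4914).

(0.5058, 0.4914)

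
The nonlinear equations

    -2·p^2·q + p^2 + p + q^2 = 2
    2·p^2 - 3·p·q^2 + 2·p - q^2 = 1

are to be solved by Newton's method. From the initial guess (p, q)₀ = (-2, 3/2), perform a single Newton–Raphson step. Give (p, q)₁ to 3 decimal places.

(-0.947, 1.445)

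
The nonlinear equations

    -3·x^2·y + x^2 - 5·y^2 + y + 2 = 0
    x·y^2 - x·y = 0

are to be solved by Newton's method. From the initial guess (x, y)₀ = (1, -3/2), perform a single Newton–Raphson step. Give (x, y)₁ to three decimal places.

At (1, -3/2): F = (-5.250, 3.750).
Jacobian J = [[-6·x·y + 2·x, -3·x^2 - 10·y + 1], [y^2 - y, 2·x·y - x]].
At the point, J = [[11.000, 13.000], [3.750, -4.000]] (det J = -92.750).
Solving J·Δ = −F gives Δ = (-0.299, 0.657).
Then the next iterate is (x, y)₁ = (0.701, -0.843).

(0.701, -0.843)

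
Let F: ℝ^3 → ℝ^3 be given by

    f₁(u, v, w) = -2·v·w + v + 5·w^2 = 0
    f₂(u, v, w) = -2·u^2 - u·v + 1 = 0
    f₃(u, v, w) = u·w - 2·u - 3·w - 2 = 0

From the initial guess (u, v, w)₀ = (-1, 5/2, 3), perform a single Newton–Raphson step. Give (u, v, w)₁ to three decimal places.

(1.545, -2.818, 0.636)

At (-1, 5/2, 3): F = (32.500, 1.500, -12.000).
Jacobian J = [[0, -2·w + 1, -2·v + 10·w], [-4·u - v, -u, 0], [w - 2, 0, u - 3]].
At the point, J = [[0.000, -5.000, 25.000], [1.500, 1.000, 0.000], [1.000, 0.000, -4.000]] (det J = -55.000).
Solving J·Δ = −F gives Δ = (2.545, -5.318, -2.364).
Then the next iterate is (u, v, w)₁ = (1.545, -2.818, 0.636).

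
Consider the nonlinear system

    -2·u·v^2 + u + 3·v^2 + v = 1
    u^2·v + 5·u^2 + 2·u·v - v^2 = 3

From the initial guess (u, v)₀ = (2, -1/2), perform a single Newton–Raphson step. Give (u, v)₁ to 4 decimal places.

(1.2119, -0.4280)

At (2, -1/2): F = (0.2500, 12.7500).
Jacobian J = [[-2·v^2 + 1, -4·u·v + 6·v + 1], [2·u·v + 10·u + 2·v, u^2 + 2·u - 2·v]].
At the point, J = [[0.5000, 2.0000], [17.0000, 9.0000]] (det J = -29.5000).
Solving J·Δ = −F gives Δ = (-0.7881, 0.0720).
Then the next iterate is (u, v)₁ = (1.2119, -0.4280).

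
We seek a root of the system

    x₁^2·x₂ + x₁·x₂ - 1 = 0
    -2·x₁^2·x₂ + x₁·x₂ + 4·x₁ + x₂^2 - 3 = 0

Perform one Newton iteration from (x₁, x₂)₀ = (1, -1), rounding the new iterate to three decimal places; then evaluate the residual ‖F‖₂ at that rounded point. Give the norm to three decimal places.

At (1, -1): F = (-3.000, 3.000).
Jacobian J = [[2·x₁·x₂ + x₂, x₁^2 + x₁], [-4·x₁·x₂ + x₂ + 4, -2·x₁^2 + x₁ + 2·x₂]].
At the point, J = [[-3.000, 2.000], [7.000, -3.000]] (det J = -5.000).
Solving J·Δ = −F gives Δ = (0.600, 2.400).
Then the next iterate is (x₁, x₂)₁ = (1.600, 1.400).
Re-evaluating at (1.600, 1.400): F = (4.824, 0.432), so ‖F‖₂ = 4.843.

4.843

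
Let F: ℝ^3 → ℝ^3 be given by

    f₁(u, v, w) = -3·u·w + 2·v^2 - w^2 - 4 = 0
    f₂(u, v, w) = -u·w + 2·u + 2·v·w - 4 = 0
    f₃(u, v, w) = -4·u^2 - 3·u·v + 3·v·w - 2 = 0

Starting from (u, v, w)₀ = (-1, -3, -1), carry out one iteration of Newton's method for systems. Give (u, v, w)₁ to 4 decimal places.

(-0.8565, -2.2957, -1.3957)

At (-1, -3, -1): F = (10.0000, -1.0000, -6.0000).
Jacobian J = [[-3·w, 4·v, -3·u - 2·w], [-w + 2, 2·w, -u + 2·v], [-8·u - 3·v, -3·u + 3·w, 3·v]].
At the point, J = [[3.0000, -12.0000, 5.0000], [3.0000, -2.0000, -5.0000], [17.0000, 0.0000, -9.0000]] (det J = 920.0000).
Solving J·Δ = −F gives Δ = (0.1435, 0.7043, -0.3957).
Then the next iterate is (u, v, w)₁ = (-0.8565, -2.2957, -1.3957).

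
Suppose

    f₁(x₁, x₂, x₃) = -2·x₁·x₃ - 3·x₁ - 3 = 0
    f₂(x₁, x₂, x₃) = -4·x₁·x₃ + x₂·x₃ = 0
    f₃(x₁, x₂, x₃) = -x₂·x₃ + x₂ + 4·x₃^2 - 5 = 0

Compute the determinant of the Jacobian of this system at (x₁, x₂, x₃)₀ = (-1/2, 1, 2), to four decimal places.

-223.0000

J = [[-2·x₃ - 3, 0, -2·x₁], [-4·x₃, x₃, -4·x₁ + x₂], [0, -x₃ + 1, -x₂ + 8·x₃]].
At the point, J = [[-7.0000, 0.0000, 1.0000], [-8.0000, 2.0000, 3.0000], [0.0000, -1.0000, 15.0000]].
det J = -223.0000.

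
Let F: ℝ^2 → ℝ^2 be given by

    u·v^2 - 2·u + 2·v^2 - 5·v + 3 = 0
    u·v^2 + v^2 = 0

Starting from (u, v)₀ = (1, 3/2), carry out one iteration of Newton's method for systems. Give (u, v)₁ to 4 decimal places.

At (1, 3/2): F = (0.2500, 4.5000).
Jacobian J = [[v^2 - 2, 2·u·v + 4·v - 5], [v^2, 2·u·v + 2·v]].
At the point, J = [[0.2500, 4.0000], [2.2500, 6.0000]] (det J = -7.5000).
Solving J·Δ = −F gives Δ = (-2.2000, 0.0750).
Then the next iterate is (u, v)₁ = (-1.2000, 1.5750).

(-1.2000, 1.5750)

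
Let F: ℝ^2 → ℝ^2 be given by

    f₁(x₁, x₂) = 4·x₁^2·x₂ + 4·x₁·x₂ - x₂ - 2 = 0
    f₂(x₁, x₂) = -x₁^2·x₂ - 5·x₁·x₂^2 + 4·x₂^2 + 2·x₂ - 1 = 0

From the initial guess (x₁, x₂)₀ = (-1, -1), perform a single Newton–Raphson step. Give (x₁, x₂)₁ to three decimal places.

At (-1, -1): F = (-1.000, 7.000).
Jacobian J = [[8·x₁·x₂ + 4·x₂, 4·x₁^2 + 4·x₁ - 1], [-2·x₁·x₂ - 5·x₂^2, -x₁^2 - 10·x₁·x₂ + 8·x₂ + 2]].
At the point, J = [[4.000, -1.000], [-7.000, -17.000]] (det J = -75.000).
Solving J·Δ = −F gives Δ = (0.320, 0.280).
Then the next iterate is (x₁, x₂)₁ = (-0.680, -0.720).

(-0.680, -0.720)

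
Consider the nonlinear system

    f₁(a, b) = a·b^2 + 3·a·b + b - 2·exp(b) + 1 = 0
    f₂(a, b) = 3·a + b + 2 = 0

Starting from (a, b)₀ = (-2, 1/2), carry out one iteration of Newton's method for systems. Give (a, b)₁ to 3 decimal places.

At (-2, 1/2): F = (-5.29744, -3.500).
Jacobian J = [[b^2 + 3·b, 2·a·b + 3·a - 2·exp(b) + 1], [3, 1]].
At the point, J = [[1.750, -10.29744], [3.000, 1.000]] (det J = 32.64233).
Solving J·Δ = −F gives Δ = (1.266, -0.299).
Then the next iterate is (a, b)₁ = (-0.734, 0.201).

(-0.734, 0.201)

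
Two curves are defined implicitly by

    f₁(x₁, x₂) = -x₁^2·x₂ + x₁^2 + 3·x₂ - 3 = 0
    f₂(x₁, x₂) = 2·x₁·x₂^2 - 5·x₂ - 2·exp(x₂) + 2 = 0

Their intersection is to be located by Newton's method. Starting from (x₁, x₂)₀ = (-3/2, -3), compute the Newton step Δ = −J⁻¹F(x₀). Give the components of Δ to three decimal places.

(-0.185, 1.041)

At (-3/2, -3): F = (-3.000, -10.09957).
Jacobian J = [[-2·x₁·x₂ + 2·x₁, -x₁^2 + 3], [2·x₂^2, 4·x₁·x₂ - 2·exp(x₂) - 5]].
At the point, J = [[-12.000, 0.750], [18.000, 12.90043]] (det J = -168.30511).
Solving J·Δ = −F gives Δ = (-0.185, 1.041).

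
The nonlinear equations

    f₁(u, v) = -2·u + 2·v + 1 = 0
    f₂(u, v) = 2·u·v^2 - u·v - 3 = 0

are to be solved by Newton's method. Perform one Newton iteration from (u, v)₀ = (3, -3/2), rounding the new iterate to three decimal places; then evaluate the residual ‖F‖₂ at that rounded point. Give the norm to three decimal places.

At (3, -3/2): F = (-8.000, 15.000).
Jacobian J = [[-2, 2], [2·v^2 - v, 4·u·v - u]].
At the point, J = [[-2.000, 2.000], [6.000, -21.000]] (det J = 30.000).
Solving J·Δ = −F gives Δ = (-4.600, -0.600).
Then the next iterate is (u, v)₁ = (-1.600, -2.100).
Re-evaluating at (-1.600, -2.100): F = (0.000, -20.472), so ‖F‖₂ = 20.472.

20.472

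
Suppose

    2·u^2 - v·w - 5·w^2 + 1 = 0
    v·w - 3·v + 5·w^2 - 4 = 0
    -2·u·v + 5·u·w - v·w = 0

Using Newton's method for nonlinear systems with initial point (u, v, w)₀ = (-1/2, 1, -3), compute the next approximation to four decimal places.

At (-1/2, 1, -3): F = (-40.5000, 35.0000, 11.5000).
Jacobian J = [[4·u, -w, -v - 10·w], [0, w - 3, v + 10·w], [-2·v + 5·w, -2·u - w, 5·u - v]].
At the point, J = [[-2.0000, 3.0000, 29.0000], [0.0000, -6.0000, -29.0000], [-17.0000, 4.0000, -3.5000]] (det J = -1753.0000).
Solving J·Δ = −F gives Δ = (-0.0687, -1.7875, 1.5767).
Then the next iterate is (u, v, w)₁ = (-0.5687, -0.7875, -1.4233).

(-0.5687, -0.7875, -1.4233)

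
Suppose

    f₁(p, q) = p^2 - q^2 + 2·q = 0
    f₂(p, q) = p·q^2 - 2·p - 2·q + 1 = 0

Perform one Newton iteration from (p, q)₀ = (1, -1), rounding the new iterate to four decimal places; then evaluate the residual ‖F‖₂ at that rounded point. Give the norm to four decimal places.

0.3536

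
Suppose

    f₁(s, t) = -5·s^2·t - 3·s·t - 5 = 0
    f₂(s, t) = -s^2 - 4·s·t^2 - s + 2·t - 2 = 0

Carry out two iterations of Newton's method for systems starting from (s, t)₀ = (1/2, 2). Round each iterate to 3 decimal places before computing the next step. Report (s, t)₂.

At (1/2, 2): F = (-10.500, -6.750).
Jacobian J = [[-10·s·t - 3·t, -5·s^2 - 3·s], [-2·s - 4·t^2 - 1, -8·s·t + 2]].
At the point, J = [[-16.000, -2.750], [-18.000, -6.000]] (det J = 46.500).
Solving J·Δ = −F gives Δ = (-0.956, 1.742).
Then the next iterate is (s, t)₁ = (-0.456, 3.742).
Round to (-0.456, 3.742) and repeat: F = (-3.77143, 31.27274), J = [[5.83752, 0.32832], [-56.09826, 15.65082]].
Δ = (0.631, 0.264), so (s, t)₂ = (0.175, 4.006).

(0.175, 4.006)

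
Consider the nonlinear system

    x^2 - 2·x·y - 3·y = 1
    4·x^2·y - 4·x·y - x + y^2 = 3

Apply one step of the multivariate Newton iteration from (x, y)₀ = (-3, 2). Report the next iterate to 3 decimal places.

(-1.774, 1.421)

At (-3, 2): F = (14.000, 100.000).
Jacobian J = [[2·x - 2·y, -2·x - 3], [8·x·y - 4·y - 1, 4·x^2 - 4·x + 2·y]].
At the point, J = [[-10.000, 3.000], [-57.000, 52.000]] (det J = -349.000).
Solving J·Δ = −F gives Δ = (1.226, -0.579).
Then the next iterate is (x, y)₁ = (-1.774, 1.421).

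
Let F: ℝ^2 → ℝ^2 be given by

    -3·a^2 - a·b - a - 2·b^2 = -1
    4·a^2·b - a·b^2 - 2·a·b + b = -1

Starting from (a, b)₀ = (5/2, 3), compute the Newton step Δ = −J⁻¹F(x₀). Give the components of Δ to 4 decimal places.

(-0.6077, -2.3589)

At (5/2, 3): F = (-45.7500, 41.5000).
Jacobian J = [[-6·a - b - 1, -a - 4·b], [8·a·b - b^2 - 2·b, 4·a^2 - 2·a·b - 2·a + 1]].
At the point, J = [[-19.0000, -14.5000], [45.0000, 6.0000]] (det J = 538.5000).
Solving J·Δ = −F gives Δ = (-0.6077, -2.3589).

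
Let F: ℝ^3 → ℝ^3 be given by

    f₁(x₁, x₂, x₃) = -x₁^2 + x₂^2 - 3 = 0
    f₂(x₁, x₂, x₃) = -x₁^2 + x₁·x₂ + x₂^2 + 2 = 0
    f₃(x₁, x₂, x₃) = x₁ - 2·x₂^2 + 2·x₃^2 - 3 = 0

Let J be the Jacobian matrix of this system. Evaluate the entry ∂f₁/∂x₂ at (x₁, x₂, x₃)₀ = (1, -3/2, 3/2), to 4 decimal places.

∂f₁/∂x₂ = 2·x₂.
At (1, -3/2, 3/2) this is -3.0000.

-3.0000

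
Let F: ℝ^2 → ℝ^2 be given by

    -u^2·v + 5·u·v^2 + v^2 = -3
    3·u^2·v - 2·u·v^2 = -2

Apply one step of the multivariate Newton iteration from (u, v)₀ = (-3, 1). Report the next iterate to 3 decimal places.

(-1.344, 0.952)

At (-3, 1): F = (-20.000, 35.000).
Jacobian J = [[-2·u·v + 5·v^2, -u^2 + 10·u·v + 2·v], [6·u·v - 2·v^2, 3·u^2 - 4·u·v]].
At the point, J = [[11.000, -37.000], [-20.000, 39.000]] (det J = -311.000).
Solving J·Δ = −F gives Δ = (1.656, -0.048).
Then the next iterate is (u, v)₁ = (-1.344, 0.952).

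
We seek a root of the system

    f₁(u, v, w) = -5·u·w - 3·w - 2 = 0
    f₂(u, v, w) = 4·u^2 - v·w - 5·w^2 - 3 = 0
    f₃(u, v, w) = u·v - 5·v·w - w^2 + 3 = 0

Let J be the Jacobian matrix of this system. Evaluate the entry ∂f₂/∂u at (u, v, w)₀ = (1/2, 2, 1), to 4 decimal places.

∂f₂/∂u = 8·u.
At (1/2, 2, 1) this is 4.0000.

4.0000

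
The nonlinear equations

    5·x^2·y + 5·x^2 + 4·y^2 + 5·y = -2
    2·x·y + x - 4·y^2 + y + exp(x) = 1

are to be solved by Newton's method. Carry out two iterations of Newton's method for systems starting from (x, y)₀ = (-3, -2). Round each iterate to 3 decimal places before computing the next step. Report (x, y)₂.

(-5.498, -0.918)

At (-3, -2): F = (-37.000, -9.95021).
Jacobian J = [[10·x·y + 10·x, 5·x^2 + 8·y + 5], [2·y + exp(x) + 1, 2·x - 8·y + 1]].
At the point, J = [[30.000, 34.000], [-2.95021, 11.000]] (det J = 430.30724).
Solving J·Δ = −F gives Δ = (0.160, 0.947).
Then the next iterate is (x, y)₁ = (-2.840, -1.053).
Round to (-2.840, -1.053) and repeat: F = (-0.96715, -3.28877), J = [[1.50520, 36.904], [-1.04757, 3.744]].
Δ = (-2.658, 0.135), so (x, y)₂ = (-5.498, -0.918).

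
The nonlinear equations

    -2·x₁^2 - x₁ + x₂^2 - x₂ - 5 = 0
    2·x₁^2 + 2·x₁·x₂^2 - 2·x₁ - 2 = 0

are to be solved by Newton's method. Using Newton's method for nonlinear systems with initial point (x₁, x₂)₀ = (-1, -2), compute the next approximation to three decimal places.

(-0.118, -1.471)

At (-1, -2): F = (0.000, -6.000).
Jacobian J = [[-4·x₁ - 1, 2·x₂ - 1], [4·x₁ + 2·x₂^2 - 2, 4·x₁·x₂]].
At the point, J = [[3.000, -5.000], [2.000, 8.000]] (det J = 34.000).
Solving J·Δ = −F gives Δ = (0.882, 0.529).
Then the next iterate is (x₁, x₂)₁ = (-0.118, -1.471).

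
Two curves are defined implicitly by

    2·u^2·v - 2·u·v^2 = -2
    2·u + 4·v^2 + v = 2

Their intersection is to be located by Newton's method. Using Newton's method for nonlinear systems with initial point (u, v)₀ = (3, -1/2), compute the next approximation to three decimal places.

At (3, -1/2): F = (-8.500, 4.500).
Jacobian J = [[4·u·v - 2·v^2, 2·u^2 - 4·u·v], [2, 8·v + 1]].
At the point, J = [[-6.500, 24.000], [2.000, -3.000]] (det J = -28.500).
Solving J·Δ = −F gives Δ = (-2.895, -0.430).
Then the next iterate is (u, v)₁ = (0.105, -0.930).

(0.105, -0.930)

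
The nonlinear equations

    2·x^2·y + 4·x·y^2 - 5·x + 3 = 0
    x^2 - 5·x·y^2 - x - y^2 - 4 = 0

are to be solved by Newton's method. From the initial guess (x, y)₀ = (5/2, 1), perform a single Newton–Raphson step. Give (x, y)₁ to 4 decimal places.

(2.9555, 0.4739)

At (5/2, 1): F = (13.0000, -13.7500).
Jacobian J = [[4·x·y + 4·y^2 - 5, 2·x^2 + 8·x·y], [2·x - 5·y^2 - 1, -10·x·y - 2·y]].
At the point, J = [[9.0000, 32.5000], [-1.0000, -27.0000]] (det J = -210.5000).
Solving J·Δ = −F gives Δ = (0.4555, -0.5261).
Then the next iterate is (x, y)₁ = (2.9555, 0.4739).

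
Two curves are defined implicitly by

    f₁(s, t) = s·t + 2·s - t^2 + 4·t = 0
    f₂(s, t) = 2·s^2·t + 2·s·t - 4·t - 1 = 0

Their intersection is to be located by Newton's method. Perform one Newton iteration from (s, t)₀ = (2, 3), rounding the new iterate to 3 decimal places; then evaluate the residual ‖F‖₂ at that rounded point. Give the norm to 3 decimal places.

At (2, 3): F = (13.000, 23.000).
Jacobian J = [[t + 2, s - 2·t + 4], [4·s·t + 2·t, 2·s^2 + 2·s - 4]].
At the point, J = [[5.000, 0.000], [30.000, 8.000]] (det J = 40.000).
Solving J·Δ = −F gives Δ = (-2.600, 6.875).
Then the next iterate is (s, t)₁ = (-0.600, 9.875).
Re-evaluating at (-0.600, 9.875): F = (-65.14062, -45.240), so ‖F‖₂ = 79.309.

79.309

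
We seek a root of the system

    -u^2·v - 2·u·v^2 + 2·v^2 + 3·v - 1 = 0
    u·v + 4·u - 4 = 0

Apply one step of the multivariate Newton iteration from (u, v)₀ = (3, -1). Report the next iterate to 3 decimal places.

At (3, -1): F = (1.000, 5.000).
Jacobian J = [[-2·u·v - 2·v^2, -u^2 - 4·u·v + 4·v + 3], [v + 4, u]].
At the point, J = [[4.000, 2.000], [3.000, 3.000]] (det J = 6.000).
Solving J·Δ = −F gives Δ = (1.167, -2.833).
Then the next iterate is (u, v)₁ = (4.167, -3.833).

(4.167, -3.833)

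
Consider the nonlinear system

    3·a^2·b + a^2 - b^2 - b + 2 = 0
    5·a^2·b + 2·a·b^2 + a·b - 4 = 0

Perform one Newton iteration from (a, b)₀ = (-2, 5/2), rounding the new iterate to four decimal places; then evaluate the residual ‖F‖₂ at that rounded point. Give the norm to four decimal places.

At (-2, 5/2): F = (27.2500, 16.0000).
Jacobian J = [[6·a·b + 2·a, 3·a^2 - 2·b - 1], [10·a·b + 2·b^2 + b, 5·a^2 + 4·a·b + a]].
At the point, J = [[-34.0000, 6.0000], [-35.0000, -2.0000]] (det J = 278.0000).
Solving J·Δ = −F gives Δ = (0.5414, -1.4739).
Then the next iterate is (a, b)₁ = (-1.4586, 1.0261).
Re-evaluating at (-1.4586, 1.0261): F = (8.597659, 2.347076), so ‖F‖₂ = 8.9123.

8.9123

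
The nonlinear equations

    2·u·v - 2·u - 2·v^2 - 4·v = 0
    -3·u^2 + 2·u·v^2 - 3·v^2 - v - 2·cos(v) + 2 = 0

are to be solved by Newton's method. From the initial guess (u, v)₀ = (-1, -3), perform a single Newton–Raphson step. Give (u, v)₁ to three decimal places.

At (-1, -3): F = (2.000, -41.02002).
Jacobian J = [[2·v - 2, 2·u - 4·v - 4], [-6·u + 2·v^2, 4·u·v - 6·v + 2·sin(v) - 1]].
At the point, J = [[-8.000, 6.000], [24.000, 28.71776]] (det J = -373.74208).
Solving J·Δ = −F gives Δ = (0.812, 0.750).
Then the next iterate is (u, v)₁ = (-0.188, -2.250).

(-0.188, -2.250)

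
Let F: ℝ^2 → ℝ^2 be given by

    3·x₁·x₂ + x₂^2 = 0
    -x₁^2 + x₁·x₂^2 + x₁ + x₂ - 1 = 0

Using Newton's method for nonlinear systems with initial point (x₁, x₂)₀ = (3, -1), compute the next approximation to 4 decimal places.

At (3, -1): F = (-8.0000, -5.0000).
Jacobian J = [[3·x₂, 3·x₁ + 2·x₂], [-2·x₁ + x₂^2 + 1, 2·x₁·x₂ + 1]].
At the point, J = [[-3.0000, 7.0000], [-4.0000, -5.0000]] (det J = 43.0000).
Solving J·Δ = −F gives Δ = (-1.7442, 0.3953).
Then the next iterate is (x₁, x₂)₁ = (1.2558, -0.6047).

(1.2558, -0.6047)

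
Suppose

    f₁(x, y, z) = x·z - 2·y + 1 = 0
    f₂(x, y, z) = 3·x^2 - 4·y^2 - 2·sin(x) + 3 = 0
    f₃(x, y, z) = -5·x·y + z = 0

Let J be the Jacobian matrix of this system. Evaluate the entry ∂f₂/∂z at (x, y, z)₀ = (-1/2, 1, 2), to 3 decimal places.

∂f₂/∂z = 0.
At (-1/2, 1, 2) this is 0.000.

0.000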